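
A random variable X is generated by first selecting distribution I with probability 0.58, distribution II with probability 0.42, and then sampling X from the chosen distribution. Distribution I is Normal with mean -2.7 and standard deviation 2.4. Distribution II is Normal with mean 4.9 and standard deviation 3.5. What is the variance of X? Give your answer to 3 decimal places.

Per component, I: μ=-2.7, E[X²]=13.05; II: μ=4.9, E[X²]=36.26.
E[X] = 0.58·-2.7 + 0.42·4.9 = 0.492.
E[X²] = 0.58·13.05 + 0.42·36.26 = 22.7982.
Var(X) = E[X²] − (E[X])² = 22.7982 − 0.242064 = 22.5561.

22.556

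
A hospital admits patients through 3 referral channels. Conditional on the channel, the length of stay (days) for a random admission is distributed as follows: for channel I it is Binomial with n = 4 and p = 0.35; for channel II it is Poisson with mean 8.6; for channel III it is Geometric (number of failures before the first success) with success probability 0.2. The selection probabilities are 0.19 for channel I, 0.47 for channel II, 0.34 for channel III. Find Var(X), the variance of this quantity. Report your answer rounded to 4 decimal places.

Per component, I: μ=1.4, E[X²]=2.87; II: μ=8.6, E[X²]=82.56; III: μ=4, E[X²]=36.
E[X] = 0.19·1.4 + 0.47·8.6 + 0.34·4 = 5.668.
E[X²] = 0.19·2.87 + 0.47·82.56 + 0.34·36 = 51.5885.
Var(X) = E[X²] − (E[X])² = 51.5885 − 32.1262 = 19.4623.

19.4623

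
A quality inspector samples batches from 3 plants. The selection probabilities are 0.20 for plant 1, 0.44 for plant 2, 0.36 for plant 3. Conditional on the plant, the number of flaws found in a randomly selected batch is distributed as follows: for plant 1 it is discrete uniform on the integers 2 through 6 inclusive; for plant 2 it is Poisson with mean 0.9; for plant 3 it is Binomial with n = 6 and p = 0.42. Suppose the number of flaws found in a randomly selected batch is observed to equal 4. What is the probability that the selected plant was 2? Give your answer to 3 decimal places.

Likelihoods P(X=4 | ·): 1: 0.2; 2: 0.0111146; 3: 0.157016.
Posterior ∝ prior × likelihood. Numerator for 2: 0.44·0.0111146 = 0.00489042.
Normalizing constant: 0.2·0.2 + 0.44·0.0111146 + 0.36·0.157016 = 0.101416.
P(2 | observation) = 0.00489042 / 0.101416 = 0.0482213.

0.048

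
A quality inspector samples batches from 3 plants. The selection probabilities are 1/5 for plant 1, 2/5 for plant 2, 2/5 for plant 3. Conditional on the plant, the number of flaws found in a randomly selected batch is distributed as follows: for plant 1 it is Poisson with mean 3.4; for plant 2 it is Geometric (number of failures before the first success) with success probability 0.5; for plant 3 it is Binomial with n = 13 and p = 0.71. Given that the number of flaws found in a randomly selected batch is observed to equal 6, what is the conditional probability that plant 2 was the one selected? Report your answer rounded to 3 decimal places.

Likelihoods P(X=6 | ·): 1: 0.0716044; 2: 0.0078125; 3: 0.0379187.
Posterior ∝ prior × likelihood. Numerator for 2: 0.4·0.0078125 = 0.003125.
Normalizing constant: 0.2·0.0716044 + 0.4·0.0078125 + 0.4·0.0379187 = 0.0326134.
P(2 | observation) = 0.003125 / 0.0326134 = 0.0958196.

0.096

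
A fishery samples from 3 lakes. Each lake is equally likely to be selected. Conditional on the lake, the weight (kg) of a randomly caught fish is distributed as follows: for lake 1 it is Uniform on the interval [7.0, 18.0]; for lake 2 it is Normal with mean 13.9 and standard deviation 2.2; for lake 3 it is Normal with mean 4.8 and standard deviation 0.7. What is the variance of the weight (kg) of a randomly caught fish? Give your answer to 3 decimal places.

Per component, 1: μ=12.5, E[X²]=166.333; 2: μ=13.9, E[X²]=198.05; 3: μ=4.8, E[X²]=23.53.
E[X] = 0.333333·12.5 + 0.333333·13.9 + 0.333333·4.8 = 10.4.
E[X²] = 0.333333·166.333 + 0.333333·198.05 + 0.333333·23.53 = 129.304.
Var(X) = E[X²] − (E[X])² = 129.304 − 108.16 = 21.1444.

21.144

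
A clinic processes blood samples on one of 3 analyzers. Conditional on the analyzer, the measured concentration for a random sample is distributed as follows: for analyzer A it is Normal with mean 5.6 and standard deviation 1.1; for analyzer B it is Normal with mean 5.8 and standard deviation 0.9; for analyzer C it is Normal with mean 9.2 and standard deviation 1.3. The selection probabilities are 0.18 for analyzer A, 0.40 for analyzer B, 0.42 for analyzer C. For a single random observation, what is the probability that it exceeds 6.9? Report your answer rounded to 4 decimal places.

0.4695

Conditional on each analyzer, P(X > 6.9): A: 0.118639; B: 0.110812; C: 0.961572.
By total probability, P(X > 6.9) = 0.18·0.118639 + 0.4·0.110812 + 0.42·0.961572 = 0.46954.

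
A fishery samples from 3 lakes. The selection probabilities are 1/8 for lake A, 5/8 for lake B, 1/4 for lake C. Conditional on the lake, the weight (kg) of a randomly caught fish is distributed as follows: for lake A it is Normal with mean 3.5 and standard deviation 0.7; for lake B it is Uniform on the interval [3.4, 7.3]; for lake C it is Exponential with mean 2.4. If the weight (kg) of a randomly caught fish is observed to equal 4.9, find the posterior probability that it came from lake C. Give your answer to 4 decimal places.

Likelihoods f(4.9 | ·): A: 0.07713; B: 0.25641; C: 0.0540884.
Posterior ∝ prior × likelihood. Numerator for C: 0.25·0.0540884 = 0.0135221.
Normalizing constant: 0.125·0.07713 + 0.625·0.25641 + 0.25·0.0540884 = 0.18342.
P(C | observation) = 0.0135221 / 0.18342 = 0.0737222.

0.0737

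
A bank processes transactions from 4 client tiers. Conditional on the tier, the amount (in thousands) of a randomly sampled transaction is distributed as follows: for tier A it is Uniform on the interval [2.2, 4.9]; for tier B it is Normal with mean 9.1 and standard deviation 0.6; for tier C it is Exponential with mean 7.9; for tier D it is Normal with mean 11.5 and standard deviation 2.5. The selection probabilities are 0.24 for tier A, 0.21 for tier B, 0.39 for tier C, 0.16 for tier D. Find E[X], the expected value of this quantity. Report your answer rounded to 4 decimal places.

7.6840

Component means — A: 3.55; B: 9.1; C: 7.9; D: 11.5.
E[X] = 0.24·3.55 + 0.21·9.1 + 0.39·7.9 + 0.16·11.5 = 7.684.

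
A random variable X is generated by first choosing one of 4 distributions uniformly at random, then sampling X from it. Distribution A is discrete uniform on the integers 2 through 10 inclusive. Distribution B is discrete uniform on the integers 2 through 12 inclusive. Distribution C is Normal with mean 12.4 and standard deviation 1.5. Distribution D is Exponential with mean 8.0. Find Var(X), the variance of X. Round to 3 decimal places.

26.697

Per component, A: μ=6, E[X²]=42.6667; B: μ=7, E[X²]=59; C: μ=12.4, E[X²]=156.01; D: μ=8, E[X²]=128.
E[X] = 0.25·6 + 0.25·7 + 0.25·12.4 + 0.25·8 = 8.35.
E[X²] = 0.25·42.6667 + 0.25·59 + 0.25·156.01 + 0.25·128 = 96.4192.
Var(X) = E[X²] − (E[X])² = 96.4192 − 69.7225 = 26.6967.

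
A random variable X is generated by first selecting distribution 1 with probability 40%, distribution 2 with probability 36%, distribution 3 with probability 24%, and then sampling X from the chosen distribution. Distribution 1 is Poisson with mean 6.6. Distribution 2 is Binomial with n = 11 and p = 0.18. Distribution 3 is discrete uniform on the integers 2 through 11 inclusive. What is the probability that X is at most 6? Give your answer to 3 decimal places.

Conditional on each component, P(X ≤ 6): 1: 0.510839; 2: 0.998979; 3: 0.5.
By total probability, P(X ≤ 6) = 0.4·0.510839 + 0.36·0.998979 + 0.24·0.5 = 0.683968.

0.684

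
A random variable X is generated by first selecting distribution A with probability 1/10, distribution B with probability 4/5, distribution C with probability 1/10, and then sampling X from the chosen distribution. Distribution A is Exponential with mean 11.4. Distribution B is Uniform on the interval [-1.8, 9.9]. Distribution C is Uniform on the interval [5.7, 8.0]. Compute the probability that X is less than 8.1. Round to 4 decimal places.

0.8278

Conditional on each component, P(X < 8.1): A: 0.508614; B: 0.846154; C: 1.
By total probability, P(X < 8.1) = 0.1·0.508614 + 0.8·0.846154 + 0.1·1 = 0.827785.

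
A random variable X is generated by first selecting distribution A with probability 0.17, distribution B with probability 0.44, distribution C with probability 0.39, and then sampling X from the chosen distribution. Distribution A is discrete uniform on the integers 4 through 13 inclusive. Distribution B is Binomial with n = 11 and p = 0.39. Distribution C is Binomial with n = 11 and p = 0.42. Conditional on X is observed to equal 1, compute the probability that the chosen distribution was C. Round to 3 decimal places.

0.366

Likelihoods P(X=1 | ·): A: 0; B: 0.0306024; C: 0.0199032.
Posterior ∝ prior × likelihood. Numerator for C: 0.39·0.0199032 = 0.00776223.
Normalizing constant: 0.17·0 + 0.44·0.0306024 + 0.39·0.0199032 = 0.0212273.
P(C | observation) = 0.00776223 / 0.0212273 = 0.365672.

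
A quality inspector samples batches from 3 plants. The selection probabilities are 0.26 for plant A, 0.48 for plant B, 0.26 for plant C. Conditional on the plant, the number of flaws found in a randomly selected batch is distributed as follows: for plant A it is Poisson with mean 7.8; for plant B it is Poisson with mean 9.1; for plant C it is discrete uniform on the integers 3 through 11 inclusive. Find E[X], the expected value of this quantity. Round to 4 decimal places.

8.2160

Component means — A: 7.8; B: 9.1; C: 7.
E[X] = 0.26·7.8 + 0.48·9.1 + 0.26·7 = 8.216.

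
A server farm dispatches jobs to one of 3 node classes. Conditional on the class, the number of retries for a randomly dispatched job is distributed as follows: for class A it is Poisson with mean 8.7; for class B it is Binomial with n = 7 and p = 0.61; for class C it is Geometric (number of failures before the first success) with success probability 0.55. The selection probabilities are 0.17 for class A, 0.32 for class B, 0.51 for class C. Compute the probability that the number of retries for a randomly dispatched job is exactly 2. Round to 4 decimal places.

0.0804

Conditional on each class, P(X = 2): A: 0.00630444; B: 0.0705021; C: 0.111375.
By total probability, P(X = 2) = 0.17·0.00630444 + 0.32·0.0705021 + 0.51·0.111375 = 0.0804337.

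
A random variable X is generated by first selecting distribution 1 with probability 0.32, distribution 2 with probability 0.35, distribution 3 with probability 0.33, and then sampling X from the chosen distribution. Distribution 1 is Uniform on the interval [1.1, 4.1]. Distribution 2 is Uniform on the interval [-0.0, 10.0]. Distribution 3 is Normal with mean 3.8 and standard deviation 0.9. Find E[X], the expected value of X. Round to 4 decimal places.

Component means — 1: 2.6; 2: 5; 3: 3.8.
E[X] = 0.32·2.6 + 0.35·5 + 0.33·3.8 = 3.836.

3.8360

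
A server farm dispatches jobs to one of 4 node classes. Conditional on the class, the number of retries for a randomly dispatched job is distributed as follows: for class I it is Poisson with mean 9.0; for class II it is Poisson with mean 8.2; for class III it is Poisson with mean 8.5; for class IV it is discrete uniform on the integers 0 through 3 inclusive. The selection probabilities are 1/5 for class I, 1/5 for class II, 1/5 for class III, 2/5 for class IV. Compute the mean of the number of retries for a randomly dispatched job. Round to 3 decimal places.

Component means — I: 9; II: 8.2; III: 8.5; IV: 1.5.
E[X] = 0.2·9 + 0.2·8.2 + 0.2·8.5 + 0.4·1.5 = 5.74.

5.740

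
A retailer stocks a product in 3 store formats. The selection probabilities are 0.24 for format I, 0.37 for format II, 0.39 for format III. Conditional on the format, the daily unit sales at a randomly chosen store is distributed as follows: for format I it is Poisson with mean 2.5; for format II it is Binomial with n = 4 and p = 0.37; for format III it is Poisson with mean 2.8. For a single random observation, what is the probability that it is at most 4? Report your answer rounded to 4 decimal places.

Conditional on each format, P(X ≤ 4): I: 0.891178; II: 1; III: 0.847676.
By total probability, P(X ≤ 4) = 0.24·0.891178 + 0.37·1 + 0.39·0.847676 = 0.914476.

0.9145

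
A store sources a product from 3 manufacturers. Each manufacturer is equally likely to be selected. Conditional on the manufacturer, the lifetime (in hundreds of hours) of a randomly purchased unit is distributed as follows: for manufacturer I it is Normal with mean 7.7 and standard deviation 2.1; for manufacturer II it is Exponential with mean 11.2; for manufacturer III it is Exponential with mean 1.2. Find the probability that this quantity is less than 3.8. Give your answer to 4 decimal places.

Conditional on each manufacturer, P(X < 3.8): I: 0.0316454; II: 0.287721; III: 0.957856.
By total probability, P(X < 3.8) = 0.333333·0.0316454 + 0.333333·0.287721 + 0.333333·0.957856 = 0.425741.

0.4257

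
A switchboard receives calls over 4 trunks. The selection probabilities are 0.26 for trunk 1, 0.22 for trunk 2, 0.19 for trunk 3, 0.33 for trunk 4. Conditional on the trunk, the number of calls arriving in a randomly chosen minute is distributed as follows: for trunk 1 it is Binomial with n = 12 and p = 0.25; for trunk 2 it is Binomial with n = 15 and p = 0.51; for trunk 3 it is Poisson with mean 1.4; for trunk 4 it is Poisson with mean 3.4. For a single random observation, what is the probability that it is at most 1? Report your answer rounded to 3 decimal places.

0.202

Conditional on each trunk, P(X ≤ 1): 1: 0.158382; 2: 0.000374429; 3: 0.591833; 4: 0.146842.
By total probability, P(X ≤ 1) = 0.26·0.158382 + 0.22·0.000374429 + 0.19·0.591833 + 0.33·0.146842 = 0.202168.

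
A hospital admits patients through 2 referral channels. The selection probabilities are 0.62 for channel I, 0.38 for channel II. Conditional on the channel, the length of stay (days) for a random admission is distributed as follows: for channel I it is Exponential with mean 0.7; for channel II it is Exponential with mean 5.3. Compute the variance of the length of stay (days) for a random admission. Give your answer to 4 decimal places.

15.9633

Per component, I: μ=0.7, E[X²]=0.98; II: μ=5.3, E[X²]=56.18.
E[X] = 0.62·0.7 + 0.38·5.3 = 2.448.
E[X²] = 0.62·0.98 + 0.38·56.18 = 21.956.
Var(X) = E[X²] − (E[X])² = 21.956 − 5.9927 = 15.9633.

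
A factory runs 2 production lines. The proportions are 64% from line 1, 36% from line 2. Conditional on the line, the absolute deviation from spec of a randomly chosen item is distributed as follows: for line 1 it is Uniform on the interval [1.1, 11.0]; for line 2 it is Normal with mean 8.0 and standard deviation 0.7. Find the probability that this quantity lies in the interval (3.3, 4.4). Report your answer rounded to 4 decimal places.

0.0711

Conditional on each line, P(3.3 < X < 4.4): 1: 0.111111; 2: 1.35286e-07.
By total probability, P(3.3 < X < 4.4) = 0.64·0.111111 + 0.36·1.35286e-07 = 0.0711112.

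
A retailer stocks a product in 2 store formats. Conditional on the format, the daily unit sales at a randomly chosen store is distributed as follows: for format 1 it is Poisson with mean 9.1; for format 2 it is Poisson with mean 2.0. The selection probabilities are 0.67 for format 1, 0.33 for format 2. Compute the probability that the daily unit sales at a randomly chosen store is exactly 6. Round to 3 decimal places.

Conditional on each format, P(X = 6): 1: 0.0880716; 2: 0.0120298.
By total probability, P(X = 6) = 0.67·0.0880716 + 0.33·0.0120298 = 0.0629778.

0.063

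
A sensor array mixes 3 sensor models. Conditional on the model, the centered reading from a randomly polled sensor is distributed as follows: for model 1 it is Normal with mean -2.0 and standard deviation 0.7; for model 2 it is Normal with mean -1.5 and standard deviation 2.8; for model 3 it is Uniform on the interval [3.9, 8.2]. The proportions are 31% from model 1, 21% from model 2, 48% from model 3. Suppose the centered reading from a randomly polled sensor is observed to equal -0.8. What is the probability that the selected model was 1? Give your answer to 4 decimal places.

Likelihoods f(-0.8 | ·): 1: 0.131119; 2: 0.138096; 3: 0.
Posterior ∝ prior × likelihood. Numerator for 1: 0.31·0.131119 = 0.0406468.
Normalizing constant: 0.31·0.131119 + 0.21·0.138096 + 0.48·0 = 0.0696469.
P(1 | observation) = 0.0406468 / 0.0696469 = 0.583613.

0.5836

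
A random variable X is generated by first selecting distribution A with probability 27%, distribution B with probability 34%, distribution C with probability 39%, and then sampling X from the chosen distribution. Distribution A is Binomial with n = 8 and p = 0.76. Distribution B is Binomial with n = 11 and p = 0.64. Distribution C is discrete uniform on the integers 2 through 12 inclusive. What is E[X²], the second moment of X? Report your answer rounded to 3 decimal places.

For each component E[X²] = Var + (mean)², giving A: 38.4256; B: 52.096; C: 59.
Overall E[X²] = 0.27·38.4256 + 0.34·52.096 + 0.39·59 = 51.0976.

51.098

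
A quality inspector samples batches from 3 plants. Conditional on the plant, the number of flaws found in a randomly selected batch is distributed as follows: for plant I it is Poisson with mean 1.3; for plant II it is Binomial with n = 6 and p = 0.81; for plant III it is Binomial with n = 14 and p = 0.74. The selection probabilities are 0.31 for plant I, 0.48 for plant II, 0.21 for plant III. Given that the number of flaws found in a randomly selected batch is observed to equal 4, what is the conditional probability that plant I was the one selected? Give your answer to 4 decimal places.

0.0824

Likelihoods P(X=4 | ·): I: 0.0324324; II: 0.233098; III: 0.000423735.
Posterior ∝ prior × likelihood. Numerator for I: 0.31·0.0324324 = 0.010054.
Normalizing constant: 0.31·0.0324324 + 0.48·0.233098 + 0.21·0.000423735 = 0.12203.
P(I | observation) = 0.010054 / 0.12203 = 0.0823899.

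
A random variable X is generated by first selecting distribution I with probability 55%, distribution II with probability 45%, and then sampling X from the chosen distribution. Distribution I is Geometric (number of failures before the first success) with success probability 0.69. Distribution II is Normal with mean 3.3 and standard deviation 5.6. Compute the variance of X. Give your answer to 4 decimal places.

16.4815

Per component, I: μ=0.449275, E[X²]=0.852972; II: μ=3.3, E[X²]=42.25.
E[X] = 0.55·0.449275 + 0.45·3.3 = 1.7321.
E[X²] = 0.55·0.852972 + 0.45·42.25 = 19.4816.
Var(X) = E[X²] − (E[X])² = 19.4816 − 3.00018 = 16.4815.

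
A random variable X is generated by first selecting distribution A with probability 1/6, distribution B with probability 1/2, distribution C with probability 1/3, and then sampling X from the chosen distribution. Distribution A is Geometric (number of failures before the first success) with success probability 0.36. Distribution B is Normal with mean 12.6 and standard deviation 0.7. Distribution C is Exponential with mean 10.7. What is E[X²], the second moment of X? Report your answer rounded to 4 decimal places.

For each component E[X²] = Var + (mean)², giving A: 8.09877; B: 159.25; C: 228.98.
Overall E[X²] = 0.166667·8.09877 + 0.5·159.25 + 0.333333·228.98 = 157.301.

157.3015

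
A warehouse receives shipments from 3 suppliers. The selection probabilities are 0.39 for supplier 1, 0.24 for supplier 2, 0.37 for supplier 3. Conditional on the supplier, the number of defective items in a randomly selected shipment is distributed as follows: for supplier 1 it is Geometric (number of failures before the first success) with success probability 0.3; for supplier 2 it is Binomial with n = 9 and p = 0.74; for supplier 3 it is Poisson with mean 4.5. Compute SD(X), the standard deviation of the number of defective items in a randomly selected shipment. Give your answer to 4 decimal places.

2.8210

Per component, 1: μ=2.33333, E[X²]=13.2222; 2: μ=6.66, E[X²]=46.0872; 3: μ=4.5, E[X²]=24.75.
E[X] = 0.39·2.33333 + 0.24·6.66 + 0.37·4.5 = 4.1734.
E[X²] = 0.39·13.2222 + 0.24·46.0872 + 0.37·24.75 = 25.3751.
Var(X) = E[X²] − (E[X])² = 25.3751 − 17.4173 = 7.95783.
SD(X) = √7.95783 = 2.82096.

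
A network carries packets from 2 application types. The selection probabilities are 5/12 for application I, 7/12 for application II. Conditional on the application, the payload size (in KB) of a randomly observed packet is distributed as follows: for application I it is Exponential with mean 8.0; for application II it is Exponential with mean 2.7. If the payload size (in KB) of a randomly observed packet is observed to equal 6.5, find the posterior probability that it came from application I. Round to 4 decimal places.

Likelihoods f(6.5 | ·): I: 0.0554684; II: 0.0333513.
Posterior ∝ prior × likelihood. Numerator for I: 0.416667·0.0554684 = 0.0231118.
Normalizing constant: 0.416667·0.0554684 + 0.583333·0.0333513 = 0.0425668.
P(I | observation) = 0.0231118 / 0.0425668 = 0.542955.

0.5430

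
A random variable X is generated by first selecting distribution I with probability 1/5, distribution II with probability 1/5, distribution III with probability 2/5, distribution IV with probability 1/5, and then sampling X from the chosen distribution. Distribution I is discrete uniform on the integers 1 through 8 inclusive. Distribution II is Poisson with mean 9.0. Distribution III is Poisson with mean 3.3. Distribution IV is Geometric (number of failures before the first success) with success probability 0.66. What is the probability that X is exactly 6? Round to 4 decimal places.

Conditional on each component, P(X = 6): I: 0.125; II: 0.0910903; III: 0.0661575; IV: 0.00101957.
By total probability, P(X = 6) = 0.2·0.125 + 0.2·0.0910903 + 0.4·0.0661575 + 0.2·0.00101957 = 0.069885.

0.0699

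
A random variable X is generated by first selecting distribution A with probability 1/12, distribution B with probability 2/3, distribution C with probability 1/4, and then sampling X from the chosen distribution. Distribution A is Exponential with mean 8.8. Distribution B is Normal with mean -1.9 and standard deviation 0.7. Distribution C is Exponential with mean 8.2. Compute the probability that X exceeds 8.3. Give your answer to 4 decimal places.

Conditional on each component, P(X > 8.3): A: 0.389387; B: 0; C: 0.36342.
By total probability, P(X > 8.3) = 0.0833333·0.389387 + 0.666667·0 + 0.25·0.36342 = 0.123304.

0.1233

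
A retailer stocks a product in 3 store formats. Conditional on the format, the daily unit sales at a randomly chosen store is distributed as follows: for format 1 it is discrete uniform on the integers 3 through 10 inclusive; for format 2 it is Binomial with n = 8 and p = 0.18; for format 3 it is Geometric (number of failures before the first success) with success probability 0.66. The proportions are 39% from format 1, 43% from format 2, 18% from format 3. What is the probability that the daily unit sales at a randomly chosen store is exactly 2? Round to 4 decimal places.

Conditional on each format, P(X = 2): 1: 0; 2: 0.275795; 3: 0.076296.
By total probability, P(X = 2) = 0.39·0 + 0.43·0.275795 + 0.18·0.076296 = 0.132325.

0.1323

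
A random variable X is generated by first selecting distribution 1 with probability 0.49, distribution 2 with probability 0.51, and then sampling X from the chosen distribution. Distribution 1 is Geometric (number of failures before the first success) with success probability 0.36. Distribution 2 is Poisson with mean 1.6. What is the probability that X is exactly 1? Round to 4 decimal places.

0.2776

Conditional on each component, P(X = 1): 1: 0.2304; 2: 0.323034.
By total probability, P(X = 1) = 0.49·0.2304 + 0.51·0.323034 = 0.277644.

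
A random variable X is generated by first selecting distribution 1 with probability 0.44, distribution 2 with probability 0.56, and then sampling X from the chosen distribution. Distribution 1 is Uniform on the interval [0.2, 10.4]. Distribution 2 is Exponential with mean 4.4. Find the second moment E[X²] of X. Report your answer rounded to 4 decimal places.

For each component E[X²] = Var + (mean)², giving 1: 36.76; 2: 38.72.
Overall E[X²] = 0.44·36.76 + 0.56·38.72 = 37.8576.

37.8576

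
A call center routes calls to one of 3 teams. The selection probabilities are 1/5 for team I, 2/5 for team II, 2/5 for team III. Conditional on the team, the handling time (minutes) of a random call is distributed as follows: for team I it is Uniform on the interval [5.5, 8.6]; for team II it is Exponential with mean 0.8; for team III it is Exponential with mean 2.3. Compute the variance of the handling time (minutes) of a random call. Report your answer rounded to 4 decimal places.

7.8222

Per component, I: μ=7.05, E[X²]=50.5033; II: μ=0.8, E[X²]=1.28; III: μ=2.3, E[X²]=10.58.
E[X] = 0.2·7.05 + 0.4·0.8 + 0.4·2.3 = 2.65.
E[X²] = 0.2·50.5033 + 0.4·1.28 + 0.4·10.58 = 14.8447.
Var(X) = E[X²] − (E[X])² = 14.8447 − 7.0225 = 7.82217.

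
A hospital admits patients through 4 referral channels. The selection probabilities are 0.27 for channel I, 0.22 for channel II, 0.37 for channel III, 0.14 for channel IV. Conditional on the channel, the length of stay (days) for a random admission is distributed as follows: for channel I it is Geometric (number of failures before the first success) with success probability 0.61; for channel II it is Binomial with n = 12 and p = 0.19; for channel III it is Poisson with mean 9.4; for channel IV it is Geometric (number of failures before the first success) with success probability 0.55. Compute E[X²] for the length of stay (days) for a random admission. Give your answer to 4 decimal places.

For each component E[X²] = Var + (mean)², giving I: 1.45687; II: 7.0452; III: 97.76; IV: 2.15702.
Overall E[X²] = 0.27·1.45687 + 0.22·7.0452 + 0.37·97.76 + 0.14·2.15702 = 38.4165.

38.4165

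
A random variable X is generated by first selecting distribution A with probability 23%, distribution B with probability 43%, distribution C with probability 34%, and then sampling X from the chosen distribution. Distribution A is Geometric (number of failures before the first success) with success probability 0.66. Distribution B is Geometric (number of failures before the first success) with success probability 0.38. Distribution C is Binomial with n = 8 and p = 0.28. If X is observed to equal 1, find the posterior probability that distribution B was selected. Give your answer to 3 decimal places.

0.442

Likelihoods P(X=1 | ·): A: 0.2244; B: 0.2356; C: 0.224686.
Posterior ∝ prior × likelihood. Numerator for B: 0.43·0.2356 = 0.101308.
Normalizing constant: 0.23·0.2244 + 0.43·0.2356 + 0.34·0.224686 = 0.229313.
P(B | observation) = 0.101308 / 0.229313 = 0.441789.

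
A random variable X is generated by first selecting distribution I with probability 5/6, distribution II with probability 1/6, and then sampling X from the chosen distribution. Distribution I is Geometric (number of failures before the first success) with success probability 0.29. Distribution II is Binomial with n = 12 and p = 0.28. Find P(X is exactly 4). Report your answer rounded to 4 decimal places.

Conditional on each component, P(X = 4): I: 0.0736939; II: 0.219734.
By total probability, P(X = 4) = 0.833333·0.0736939 + 0.166667·0.219734 = 0.0980339.

0.0980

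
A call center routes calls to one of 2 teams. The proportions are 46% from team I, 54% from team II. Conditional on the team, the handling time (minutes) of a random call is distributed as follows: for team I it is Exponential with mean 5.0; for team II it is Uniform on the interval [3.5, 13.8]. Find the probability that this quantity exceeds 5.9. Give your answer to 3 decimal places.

0.556

Conditional on each team, P(X > 5.9): I: 0.307279; II: 0.76699.
By total probability, P(X > 5.9) = 0.46·0.307279 + 0.54·0.76699 = 0.555523.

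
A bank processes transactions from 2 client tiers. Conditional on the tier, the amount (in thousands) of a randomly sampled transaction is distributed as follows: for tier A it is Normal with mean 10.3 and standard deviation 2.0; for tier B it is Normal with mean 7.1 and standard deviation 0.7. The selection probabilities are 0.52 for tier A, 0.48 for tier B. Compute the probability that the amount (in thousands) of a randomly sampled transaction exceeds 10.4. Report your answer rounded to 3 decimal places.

0.250

Conditional on each tier, P(X > 10.4): A: 0.480061; B: 1.2128e-06.
By total probability, P(X > 10.4) = 0.52·0.480061 + 0.48·1.2128e-06 = 0.249632.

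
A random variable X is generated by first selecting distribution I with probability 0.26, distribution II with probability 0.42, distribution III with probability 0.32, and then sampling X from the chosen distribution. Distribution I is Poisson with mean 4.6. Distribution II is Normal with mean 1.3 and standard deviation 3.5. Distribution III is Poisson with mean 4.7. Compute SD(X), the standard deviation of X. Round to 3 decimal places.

3.254

Per component, I: μ=4.6, E[X²]=25.76; II: μ=1.3, E[X²]=13.94; III: μ=4.7, E[X²]=26.79.
E[X] = 0.26·4.6 + 0.42·1.3 + 0.32·4.7 = 3.246.
E[X²] = 0.26·25.76 + 0.42·13.94 + 0.32·26.79 = 21.1252.
Var(X) = E[X²] − (E[X])² = 21.1252 − 10.5365 = 10.5887.
SD(X) = √10.5887 = 3.25403.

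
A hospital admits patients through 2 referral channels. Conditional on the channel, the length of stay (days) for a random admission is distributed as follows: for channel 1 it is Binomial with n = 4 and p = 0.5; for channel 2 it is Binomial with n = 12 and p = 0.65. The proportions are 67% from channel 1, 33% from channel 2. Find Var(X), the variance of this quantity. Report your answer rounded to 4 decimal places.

9.0087

Per component, 1: μ=2, E[X²]=5; 2: μ=7.8, E[X²]=63.57.
E[X] = 0.67·2 + 0.33·7.8 = 3.914.
E[X²] = 0.67·5 + 0.33·63.57 = 24.3281.
Var(X) = E[X²] − (E[X])² = 24.3281 − 15.3194 = 9.0087.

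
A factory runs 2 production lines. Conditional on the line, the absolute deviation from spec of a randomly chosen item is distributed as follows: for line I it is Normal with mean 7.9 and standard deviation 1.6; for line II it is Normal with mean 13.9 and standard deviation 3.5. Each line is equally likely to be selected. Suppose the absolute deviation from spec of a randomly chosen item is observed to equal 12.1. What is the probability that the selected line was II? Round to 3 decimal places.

0.926

Likelihoods f(12.1 | ·): I: 0.00795261; II: 0.099864.
Posterior ∝ prior × likelihood. Numerator for II: 0.5·0.099864 = 0.049932.
Normalizing constant: 0.5·0.00795261 + 0.5·0.099864 = 0.0539083.
P(II | observation) = 0.049932 / 0.0539083 = 0.926239.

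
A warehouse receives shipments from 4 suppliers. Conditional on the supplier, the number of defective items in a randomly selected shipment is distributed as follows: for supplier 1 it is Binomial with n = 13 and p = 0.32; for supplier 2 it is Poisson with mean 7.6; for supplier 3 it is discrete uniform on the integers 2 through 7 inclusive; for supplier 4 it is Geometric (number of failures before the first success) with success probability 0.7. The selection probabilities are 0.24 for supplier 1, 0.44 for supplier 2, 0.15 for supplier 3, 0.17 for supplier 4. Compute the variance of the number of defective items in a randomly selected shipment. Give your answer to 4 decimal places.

Per component, 1: μ=4.16, E[X²]=20.1344; 2: μ=7.6, E[X²]=65.36; 3: μ=4.5, E[X²]=23.1667; 4: μ=0.428571, E[X²]=0.795918.
E[X] = 0.24·4.16 + 0.44·7.6 + 0.15·4.5 + 0.17·0.428571 = 5.09026.
E[X²] = 0.24·20.1344 + 0.44·65.36 + 0.15·23.1667 + 0.17·0.795918 = 37.201.
Var(X) = E[X²] − (E[X])² = 37.201 − 25.9107 = 11.2902.

11.2902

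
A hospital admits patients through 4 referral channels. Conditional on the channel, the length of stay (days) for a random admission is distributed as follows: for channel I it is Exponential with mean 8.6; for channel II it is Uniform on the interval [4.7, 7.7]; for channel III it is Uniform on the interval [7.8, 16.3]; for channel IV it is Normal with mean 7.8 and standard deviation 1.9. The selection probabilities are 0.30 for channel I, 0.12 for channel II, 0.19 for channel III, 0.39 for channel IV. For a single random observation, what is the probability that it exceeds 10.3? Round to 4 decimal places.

0.2614

Conditional on each channel, P(X > 10.3): I: 0.301895; II: 0; III: 0.705882; IV: 0.0941224.
By total probability, P(X > 10.3) = 0.3·0.301895 + 0.12·0 + 0.19·0.705882 + 0.39·0.0941224 = 0.261394.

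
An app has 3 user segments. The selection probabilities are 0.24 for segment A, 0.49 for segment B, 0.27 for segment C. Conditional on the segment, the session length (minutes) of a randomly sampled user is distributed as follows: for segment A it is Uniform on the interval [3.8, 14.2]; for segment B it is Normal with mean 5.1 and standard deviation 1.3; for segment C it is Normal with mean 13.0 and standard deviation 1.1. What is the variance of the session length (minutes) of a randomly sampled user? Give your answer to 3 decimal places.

Per component, A: μ=9, E[X²]=90.0133; B: μ=5.1, E[X²]=27.7; C: μ=13, E[X²]=170.21.
E[X] = 0.24·9 + 0.49·5.1 + 0.27·13 = 8.169.
E[X²] = 0.24·90.0133 + 0.49·27.7 + 0.27·170.21 = 81.1329.
Var(X) = E[X²] − (E[X])² = 81.1329 − 66.7326 = 14.4003.

14.400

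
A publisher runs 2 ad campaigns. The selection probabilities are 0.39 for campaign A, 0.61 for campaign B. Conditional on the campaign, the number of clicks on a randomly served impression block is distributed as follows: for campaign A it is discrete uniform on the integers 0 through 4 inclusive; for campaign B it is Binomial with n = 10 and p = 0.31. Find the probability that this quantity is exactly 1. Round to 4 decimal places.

0.1450

Conditional on each campaign, P(X = 1): A: 0.2; B: 0.109901.
By total probability, P(X = 1) = 0.39·0.2 + 0.61·0.109901 = 0.14504.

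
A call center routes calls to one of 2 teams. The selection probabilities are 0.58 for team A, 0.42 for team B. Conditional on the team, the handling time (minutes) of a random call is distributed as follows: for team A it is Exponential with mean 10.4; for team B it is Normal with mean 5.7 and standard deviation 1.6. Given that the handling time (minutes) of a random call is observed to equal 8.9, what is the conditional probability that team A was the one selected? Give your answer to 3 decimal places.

0.626

Likelihoods f(8.9 | ·): A: 0.0408612; B: 0.0337444.
Posterior ∝ prior × likelihood. Numerator for A: 0.58·0.0408612 = 0.0236995.
Normalizing constant: 0.58·0.0408612 + 0.42·0.0337444 = 0.0378721.
P(A | observation) = 0.0236995 / 0.0378721 = 0.625777.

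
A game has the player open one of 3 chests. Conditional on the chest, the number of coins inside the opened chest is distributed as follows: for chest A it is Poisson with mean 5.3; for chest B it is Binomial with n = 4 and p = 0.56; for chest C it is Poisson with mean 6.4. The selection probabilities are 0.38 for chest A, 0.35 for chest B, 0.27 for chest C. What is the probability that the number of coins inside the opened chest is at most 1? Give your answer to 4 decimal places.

0.0952

Conditional on each chest, P(X ≤ 1): A: 0.031447; B: 0.228293; C: 0.0122955.
By total probability, P(X ≤ 1) = 0.38·0.031447 + 0.35·0.228293 + 0.27·0.0122955 = 0.0951723.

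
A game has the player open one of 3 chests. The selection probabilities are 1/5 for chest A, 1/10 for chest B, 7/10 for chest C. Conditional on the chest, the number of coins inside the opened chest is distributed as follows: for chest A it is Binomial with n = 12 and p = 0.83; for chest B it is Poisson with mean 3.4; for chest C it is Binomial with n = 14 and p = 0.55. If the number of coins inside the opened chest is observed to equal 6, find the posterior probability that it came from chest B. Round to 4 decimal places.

0.0673

Likelihoods P(X=6 | ·): A: 0.00729179; B: 0.0716044; C: 0.139776.
Posterior ∝ prior × likelihood. Numerator for B: 0.1·0.0716044 = 0.00716044.
Normalizing constant: 0.2·0.00729179 + 0.1·0.0716044 + 0.7·0.139776 = 0.106462.
P(B | observation) = 0.00716044 / 0.106462 = 0.0672583.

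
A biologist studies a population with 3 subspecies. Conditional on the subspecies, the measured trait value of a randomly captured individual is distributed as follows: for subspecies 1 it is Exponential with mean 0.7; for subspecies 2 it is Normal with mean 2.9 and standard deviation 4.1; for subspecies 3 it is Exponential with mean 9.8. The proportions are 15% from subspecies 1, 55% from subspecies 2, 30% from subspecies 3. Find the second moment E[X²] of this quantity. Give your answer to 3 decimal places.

For each component E[X²] = Var + (mean)², giving 1: 0.98; 2: 25.22; 3: 192.08.
Overall E[X²] = 0.15·0.98 + 0.55·25.22 + 0.3·192.08 = 71.642.

71.642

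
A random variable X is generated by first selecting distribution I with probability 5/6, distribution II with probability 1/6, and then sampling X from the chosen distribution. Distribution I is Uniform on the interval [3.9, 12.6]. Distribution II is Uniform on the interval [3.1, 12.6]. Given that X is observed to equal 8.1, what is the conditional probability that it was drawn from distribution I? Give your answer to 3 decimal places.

Likelihoods f(8.1 | ·): I: 0.114943; II: 0.105263.
Posterior ∝ prior × likelihood. Numerator for I: 0.833333·0.114943 = 0.0957854.
Normalizing constant: 0.833333·0.114943 + 0.166667·0.105263 = 0.113329.
P(I | observation) = 0.0957854 / 0.113329 = 0.845196.

0.845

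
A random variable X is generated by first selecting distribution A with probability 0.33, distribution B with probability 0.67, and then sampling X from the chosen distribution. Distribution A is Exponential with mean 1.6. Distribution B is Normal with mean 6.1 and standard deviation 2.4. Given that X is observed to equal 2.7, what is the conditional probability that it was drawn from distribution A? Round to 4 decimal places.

Likelihoods f(2.7 | ·): A: 0.115613; B: 0.0609391.
Posterior ∝ prior × likelihood. Numerator for A: 0.33·0.115613 = 0.0381524.
Normalizing constant: 0.33·0.115613 + 0.67·0.0609391 = 0.0789816.
P(A | observation) = 0.0381524 / 0.0789816 = 0.483054.

0.4831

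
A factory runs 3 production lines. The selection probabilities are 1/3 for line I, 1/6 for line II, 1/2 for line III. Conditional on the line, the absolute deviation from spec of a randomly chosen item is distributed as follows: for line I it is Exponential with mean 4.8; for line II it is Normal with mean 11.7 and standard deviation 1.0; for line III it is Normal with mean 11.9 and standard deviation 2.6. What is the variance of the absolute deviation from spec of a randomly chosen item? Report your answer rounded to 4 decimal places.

22.2767

Per component, I: μ=4.8, E[X²]=46.08; II: μ=11.7, E[X²]=137.89; III: μ=11.9, E[X²]=148.37.
E[X] = 0.333333·4.8 + 0.166667·11.7 + 0.5·11.9 = 9.5.
E[X²] = 0.333333·46.08 + 0.166667·137.89 + 0.5·148.37 = 112.527.
Var(X) = E[X²] − (E[X])² = 112.527 − 90.25 = 22.2767.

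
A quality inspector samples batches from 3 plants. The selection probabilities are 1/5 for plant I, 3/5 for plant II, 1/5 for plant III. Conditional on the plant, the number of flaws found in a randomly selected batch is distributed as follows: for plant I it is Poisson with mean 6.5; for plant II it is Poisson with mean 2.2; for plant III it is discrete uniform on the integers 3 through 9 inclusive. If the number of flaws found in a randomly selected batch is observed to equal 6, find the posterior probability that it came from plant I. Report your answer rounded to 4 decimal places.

0.4465

Likelihoods P(X=6 | ·): I: 0.157483; II: 0.0174484; III: 0.142857.
Posterior ∝ prior × likelihood. Numerator for I: 0.2·0.157483 = 0.0314966.
Normalizing constant: 0.2·0.157483 + 0.6·0.0174484 + 0.2·0.142857 = 0.0705371.
P(I | observation) = 0.0314966 / 0.0705371 = 0.446525.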